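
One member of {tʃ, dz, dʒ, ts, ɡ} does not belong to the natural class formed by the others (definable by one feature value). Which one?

/ts, tʃ, dʒ, dz/ are all [+delayed release], but /ɡ/ (voiced velar stop) is [−delayed release]. No other single segment can be removed to leave a set sharing one feature value that the removed segment lacks, so /ɡ/ is the odd one out.

ɡ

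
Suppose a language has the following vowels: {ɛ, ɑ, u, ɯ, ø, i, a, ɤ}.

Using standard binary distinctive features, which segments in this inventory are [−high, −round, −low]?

First, the [−high] segments are /ɛ, ɑ, ø, a, ɤ/.
Of those, [−round] gives /ɛ, ɑ, a, ɤ/.
Intersecting with [−low] leaves /ɛ, ɤ/.

ɛ, ɤ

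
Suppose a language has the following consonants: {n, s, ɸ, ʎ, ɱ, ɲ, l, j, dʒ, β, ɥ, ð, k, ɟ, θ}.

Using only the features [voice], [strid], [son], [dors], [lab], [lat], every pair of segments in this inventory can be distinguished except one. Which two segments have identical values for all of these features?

/ɲ/ (palatal nasal) and /j/ (palatal glide) are both [+voice], [−strident], [+sonorant], [+dorsal], [−labial], [−lateral], so none of the listed features separates them. (They do differ in [nasal] and [continuant], which are not among the given features.) Every other pair in the inventory differs on at least one listed feature.

ɲ, j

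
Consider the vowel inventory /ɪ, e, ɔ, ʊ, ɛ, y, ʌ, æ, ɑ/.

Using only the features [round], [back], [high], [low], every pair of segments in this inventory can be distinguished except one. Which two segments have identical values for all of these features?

/e/ (mid front unrounded tense vowel) and /ɛ/ (mid front unrounded lax vowel) are both [−round], [−back], [−high], [−low], so none of the listed features separates them. (They do differ in [tense], which is not among the given features.) Every other pair in the inventory differs on at least one listed feature.

e, ɛ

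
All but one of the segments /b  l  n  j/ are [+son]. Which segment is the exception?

/b/ is the voiced bilabial stop, which is [-sonorant]; the rest — /j, l, n/ — are [+sonorant].

b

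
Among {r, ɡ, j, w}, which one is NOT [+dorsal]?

r

/r/ is the alveolar trill, which is [−dorsal]; the rest — /ɡ, w, j/ — are [+dorsal].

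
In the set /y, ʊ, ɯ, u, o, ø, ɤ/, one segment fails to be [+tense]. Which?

/ʊ/ is the high back rounded lax vowel, which is [-tense]; the rest — /u, ø, ɤ, o, y, ɯ/ — are [+tense].

ʊ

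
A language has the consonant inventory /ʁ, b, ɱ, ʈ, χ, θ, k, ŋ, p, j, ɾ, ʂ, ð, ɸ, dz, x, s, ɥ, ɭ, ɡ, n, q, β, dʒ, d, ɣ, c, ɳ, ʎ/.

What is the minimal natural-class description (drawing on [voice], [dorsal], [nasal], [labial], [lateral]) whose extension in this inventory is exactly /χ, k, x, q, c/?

/χ, k, x, q, c/ are all [-voice], [+dorsal], and no other segment in the inventory matches both values. Dropping any one of them over-generates: [+dorsal] alone would also admit /ʁ, ŋ, j, ɥ, …/; [-voice] alone would also admit /ʈ, θ, p, ʂ, …/. No other single listed feature picks out exactly this set either, so fewer than two features will not do.

[-voice, +dorsal]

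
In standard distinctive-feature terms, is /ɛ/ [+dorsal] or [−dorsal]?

/ɛ/ is the mid front unrounded lax vowel. The feature [dorsal] marks segments articulated with the tongue body; /ɛ/ has this property, so it is [+dorsal].

[+dorsal]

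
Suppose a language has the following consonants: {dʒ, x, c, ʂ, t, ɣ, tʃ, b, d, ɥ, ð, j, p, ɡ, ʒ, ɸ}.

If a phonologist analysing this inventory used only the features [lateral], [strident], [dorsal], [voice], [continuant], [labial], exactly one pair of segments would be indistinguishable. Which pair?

Both /ɣ/ and /j/ are [−lateral], [−strident], [+dorsal], [+voice], [+continuant], [−labial]. Since the list omits [sonorant] and [back] — which do distinguish the voiced velar fricative from the palatal glide — this pair collapses; all other pairs remain distinct.

ɣ, j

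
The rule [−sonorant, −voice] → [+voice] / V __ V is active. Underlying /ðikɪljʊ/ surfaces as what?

The only segment in the rule's environment that also matches [−sonorant, −voice] is /k/. Applying [+voice] turns the voiceless velar stop into /ɡ/ (voiced velar stop), giving [ðiɡɪljʊ].

[ðiɡɪljʊ]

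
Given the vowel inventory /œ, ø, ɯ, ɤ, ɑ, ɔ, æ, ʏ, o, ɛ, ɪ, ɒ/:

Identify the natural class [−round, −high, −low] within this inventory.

ɤ, ɛ

Among the inventory, the [−round] segments are /ɯ, ɤ, ɑ, æ, ɛ, ɪ/.
Of those, [−high] gives /ɤ, ɑ, æ, ɛ/.
Among these, [−low] leaves /ɤ, ɛ/.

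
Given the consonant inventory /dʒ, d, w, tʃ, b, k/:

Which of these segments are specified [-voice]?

The feature [voice] marks segments produced with vocal-fold vibration. In this inventory /tʃ, k/ lack that property, so they are [-voice]; /dʒ, d, w, b/ are [+voice].

tʃ, k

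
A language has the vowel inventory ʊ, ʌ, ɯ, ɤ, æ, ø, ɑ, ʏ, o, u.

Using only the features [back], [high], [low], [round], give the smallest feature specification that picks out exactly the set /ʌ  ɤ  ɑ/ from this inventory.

[−high, +back, −round]

/ʌ, ɤ, ɑ/ are all [−high], [+back], [−round], and no other segment in the inventory matches all three values. Dropping any one of them over-generates: [+back, −round] alone would also admit /ɯ/; [−high, −round] alone would also admit /æ/; [−high, +back] alone would also admit /o/. No other combination of two listed features picks out exactly this set either, so fewer than three features will not do.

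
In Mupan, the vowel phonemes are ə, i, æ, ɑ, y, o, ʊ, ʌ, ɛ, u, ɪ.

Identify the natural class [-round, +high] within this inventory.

Eliminate segments failing any feature: /ə, æ, ɑ, ʌ, ɛ/ are [-high]; /y, o, ʊ, u/ are [+round]. The remaining /i, ɪ/ satisfy [-round], [+high].

i, ɪ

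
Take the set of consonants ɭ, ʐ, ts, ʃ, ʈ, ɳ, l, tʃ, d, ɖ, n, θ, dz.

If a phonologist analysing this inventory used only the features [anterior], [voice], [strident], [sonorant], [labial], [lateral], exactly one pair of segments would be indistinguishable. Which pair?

ʃ, tʃ

Both /ʃ/ and /tʃ/ are [−anterior], [−voice], [+strident], [−sonorant], [−labial], [−lateral]. Since the list omits [continuant] — which does distinguish the voiceless postalveolar fricative from the voiceless postalveolar affricate — this pair collapses; all other pairs remain distinct.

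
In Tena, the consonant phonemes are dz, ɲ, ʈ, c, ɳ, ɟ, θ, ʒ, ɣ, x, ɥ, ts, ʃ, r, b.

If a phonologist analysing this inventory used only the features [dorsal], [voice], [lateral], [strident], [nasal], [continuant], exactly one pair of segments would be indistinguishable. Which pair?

ɥ, ɣ

/ɥ/ (labial-palatal glide) and /ɣ/ (voiced velar fricative) are both [+dorsal], [+voice], [-lateral], [-strident], [-nasal], [+continuant], so none of the listed features separates them. (They do differ in [sonorant], [labial], [round] and [back], which are not among the given features.) Every other pair in the inventory differs on at least one listed feature.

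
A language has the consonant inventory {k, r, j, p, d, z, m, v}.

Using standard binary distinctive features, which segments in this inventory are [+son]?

r, j, m

The feature [sonorant] marks segments produced without turbulent airflow (nasals, liquids, glides, vowels). In this inventory /r, j, m/ have that property, so they are [+sonorant]; /k, p, d, z, v/ are [−sonorant].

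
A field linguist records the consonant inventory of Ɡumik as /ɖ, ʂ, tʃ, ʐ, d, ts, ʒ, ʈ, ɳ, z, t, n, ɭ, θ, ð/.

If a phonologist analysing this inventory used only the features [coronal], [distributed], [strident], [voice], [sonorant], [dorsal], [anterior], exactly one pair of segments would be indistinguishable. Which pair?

Both /ɭ/ and /ɳ/ are [+coronal], [−distributed], [−strident], [+voice], [+sonorant], [−dorsal], [−anterior]. Since the list omits [nasal] and [lateral] — which do distinguish the retroflex lateral approximant from the retroflex nasal — this pair collapses; all other pairs remain distinct.

ɭ, ɳ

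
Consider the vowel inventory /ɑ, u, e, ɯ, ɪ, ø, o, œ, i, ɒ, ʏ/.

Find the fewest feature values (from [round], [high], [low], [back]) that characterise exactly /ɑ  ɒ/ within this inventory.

[+low]

Every target segment is [+low] and no other inventory member is, so one feature is enough.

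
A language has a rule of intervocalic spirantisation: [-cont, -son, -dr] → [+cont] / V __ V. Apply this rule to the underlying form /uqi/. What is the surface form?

Only /q/ occurs between two vowels (/u/ __ /i/) and matches the structural description. It is a voiceless uvular stop, so [-cont, -son, -dr] holds; changing it to [+continuant] with all other features held fixed yields /χ/ (voiceless uvular fricative). No other segment meets both the structural description and the environment, so the output is [uχi].

[uχi]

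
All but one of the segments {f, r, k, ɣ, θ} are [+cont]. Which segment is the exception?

Every segment except /k/ is [+continuant]. /k/ (voiceless velar stop) is [−continuant], so it is the exception.

k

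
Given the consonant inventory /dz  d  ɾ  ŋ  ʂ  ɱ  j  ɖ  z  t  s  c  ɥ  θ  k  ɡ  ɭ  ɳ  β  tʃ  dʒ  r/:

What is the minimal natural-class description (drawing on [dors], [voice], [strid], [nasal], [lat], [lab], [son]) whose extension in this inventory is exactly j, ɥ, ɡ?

[+voice, −nasal, +dors]

Every target segment is [+voice], [−nasal], [+dorsal]; each remaining inventory member fails at least one of these. Each conjunct is needed — [−nasal, +dorsal] alone would also admit /c, k/; [+voice, +dorsal] alone would also admit /ŋ/; [+voice, −nasal] alone would also admit /dz, d, ɾ, ɖ, …/ — and no other combination of two listed features has exactly this extension, so three is the minimum.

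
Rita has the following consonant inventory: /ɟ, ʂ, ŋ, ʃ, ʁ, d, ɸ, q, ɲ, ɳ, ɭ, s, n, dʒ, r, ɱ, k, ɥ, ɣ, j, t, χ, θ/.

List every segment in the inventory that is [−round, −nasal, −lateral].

ɟ, ʂ, ʃ, ʁ, d, ɸ, q, s, dʒ, r, k, ɣ, j, t, χ, θ

Checking each segment against [−round], [−nasal], [−lateral]: /ɟ/ (voiced palatal stop), /ʂ/ (voiceless retroflex fricative), /ʃ/ (voiceless postalveolar fricative), /ʁ/ (voiced uvular fricative), /d/ (voiced alveolar stop), /ɸ/ (voiceless bilabial fricative), among others, satisfy every feature; every other segment in the inventory fails at least one.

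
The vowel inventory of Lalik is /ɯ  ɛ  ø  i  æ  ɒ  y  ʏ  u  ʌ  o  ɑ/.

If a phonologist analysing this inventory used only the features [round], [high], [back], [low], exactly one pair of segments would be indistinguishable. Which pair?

y, ʏ

On the given features, /y/ and /ʏ/ have an identical profile: [+round], [+high], [−back], [−low]. No other two segments in the inventory coincide on all 4 features. (They do differ in [tense], which is not among the given features.)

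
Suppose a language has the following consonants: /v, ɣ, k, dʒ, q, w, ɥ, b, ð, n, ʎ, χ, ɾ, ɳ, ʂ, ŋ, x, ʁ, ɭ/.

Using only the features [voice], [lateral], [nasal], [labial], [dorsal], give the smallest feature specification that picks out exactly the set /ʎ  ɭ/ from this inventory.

[+lateral]

The target set is precisely the extension of [+lateral] in this inventory.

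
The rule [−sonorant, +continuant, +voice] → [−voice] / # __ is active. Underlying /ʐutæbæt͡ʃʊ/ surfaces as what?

The only segment in the rule's environment that also matches [−sonorant, +continuant, +voice] is /ʐ/. Applying [−voice] turns the voiced retroflex fricative into /ʂ/ (voiceless retroflex fricative), giving [ʂutæbæt͡ʃʊ].

[ʂutæbæt͡ʃʊ]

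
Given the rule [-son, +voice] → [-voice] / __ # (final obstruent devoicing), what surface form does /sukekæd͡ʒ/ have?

The only segment in the rule's environment that also matches [-son, +voice] is /d͡ʒ/. Applying [-voice] turns the voiced postalveolar affricate into /t͡ʃ/ (voiceless postalveolar affricate), giving [sukekæt͡ʃ].

[sukekæt͡ʃ]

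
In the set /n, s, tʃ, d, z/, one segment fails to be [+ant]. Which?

tʃ

/n, s, d, z/ are all [+anterior]; /tʃ/ (voiceless postalveolar affricate) is [−anterior].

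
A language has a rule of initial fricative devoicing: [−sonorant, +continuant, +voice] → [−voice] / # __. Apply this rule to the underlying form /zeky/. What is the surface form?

/z/ satisfies [−sonorant, +continuant, +voice] and sits in # __. The [−voice] counterpart of the voiced alveolar fricative is /s/. Other segments in /zeky/ either fail the structural description or are not in the environment, so the surface form is [seky].

[seky]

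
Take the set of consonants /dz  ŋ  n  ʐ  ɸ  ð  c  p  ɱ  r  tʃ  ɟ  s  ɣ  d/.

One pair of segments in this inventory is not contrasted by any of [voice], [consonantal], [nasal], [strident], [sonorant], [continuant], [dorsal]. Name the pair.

Both /n/ and /ɱ/ are [+voice], [+consonantal], [+nasal], [-strident], [+sonorant], [-continuant], [-dorsal]. Since the list omits [labial] and [coronal] — which do distinguish the alveolar nasal from the labiodental nasal — this pair collapses; all other pairs remain distinct.

n, ɱ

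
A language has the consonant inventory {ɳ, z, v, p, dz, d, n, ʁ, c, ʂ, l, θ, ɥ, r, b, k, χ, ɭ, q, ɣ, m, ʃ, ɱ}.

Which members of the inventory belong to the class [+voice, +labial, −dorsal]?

Eliminate segments failing any feature: /ɳ, z, dz, d, n, ʁ, l, r, ɭ, ɣ/ are [−labial]; /p, c, ʂ, θ, k, χ, q, ʃ/ are [−voice]; /ɥ/ is [+dorsal]. The remaining /v, b, m, ɱ/ satisfy [+voice], [+labial], [−dorsal].

v, b, m, ɱ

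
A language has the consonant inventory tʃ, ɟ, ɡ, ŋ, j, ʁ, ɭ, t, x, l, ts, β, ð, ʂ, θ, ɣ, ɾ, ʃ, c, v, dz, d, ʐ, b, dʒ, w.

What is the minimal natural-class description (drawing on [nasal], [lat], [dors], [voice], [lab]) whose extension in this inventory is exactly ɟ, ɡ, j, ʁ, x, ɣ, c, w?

The class [−nasal], [+dorsal] has exactly /ɟ, ɡ, j, ʁ, x, ɣ, c, w/ as its extension in this inventory. No smaller conjunction from the listed features achieves this: [+dorsal] alone would also admit /ŋ/; [−nasal] alone would also admit /tʃ, ɭ, t, l, …/; and checking the remaining single features turns up none with this extension.

[−nasal, +dors]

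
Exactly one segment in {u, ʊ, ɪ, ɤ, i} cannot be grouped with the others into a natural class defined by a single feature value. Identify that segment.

ɤ

The remaining segments after removing /ɤ/ share [+high]; /ɤ/ (mid back unrounded tense vowel) is [−high]. For every other candidate removal, the leftover set fails to share any single feature value that the removed segment lacks.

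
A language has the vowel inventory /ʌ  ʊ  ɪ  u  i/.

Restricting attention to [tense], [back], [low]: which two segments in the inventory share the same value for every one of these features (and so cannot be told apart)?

ʊ, ʌ

Both /ʊ/ and /ʌ/ are [−tense], [+back], [−low]. Since the list omits [labial], [round] and [high] — which do distinguish the high back rounded lax vowel from the mid back unrounded lax vowel — this pair collapses; all other pairs remain distinct.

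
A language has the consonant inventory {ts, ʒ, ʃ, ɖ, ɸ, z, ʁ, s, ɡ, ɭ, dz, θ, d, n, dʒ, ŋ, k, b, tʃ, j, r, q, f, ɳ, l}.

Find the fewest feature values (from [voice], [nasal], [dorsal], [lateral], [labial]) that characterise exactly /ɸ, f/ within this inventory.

The class [-voice], [+labial] has exactly /ɸ, f/ as its extension in this inventory. No smaller conjunction from the listed features achieves this: [+labial] alone would also admit /b/; [-voice] alone would also admit /ts, ʃ, s, θ, …/; and checking the remaining single features turns up none with this extension.

[-voice, +labial]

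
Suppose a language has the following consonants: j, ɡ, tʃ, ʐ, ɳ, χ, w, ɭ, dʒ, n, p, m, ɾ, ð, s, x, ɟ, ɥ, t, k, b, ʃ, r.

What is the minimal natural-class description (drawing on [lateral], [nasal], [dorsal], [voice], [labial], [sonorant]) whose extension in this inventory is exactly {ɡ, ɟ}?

The class [−sonorant], [+voice], [+dorsal] has exactly /ɡ, ɟ/ as its extension in this inventory. No smaller conjunction from the listed features achieves this: [+voice, +dorsal] alone would also admit /j, w, ɥ/; [−sonorant, +dorsal] alone would also admit /χ, x, k/; [−sonorant, +voice] alone would also admit /ʐ, dʒ, ð, b/; and checking the remaining two-feature bundles turns up none with this extension.

[−sonorant, +voice, +dorsal]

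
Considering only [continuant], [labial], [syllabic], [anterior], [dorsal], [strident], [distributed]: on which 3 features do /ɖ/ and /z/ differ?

/ɖ/ is the voiced retroflex stop and /z/ is the voiced alveolar fricative. Both are [−labial], [−syllabic], [−dorsal], [−distributed]. /ɖ/ is [−continuant] while /z/ is [+continuant]; /ɖ/ is [−strident] while /z/ is [+strident]; /ɖ/ is [−anterior] while /z/ is [+anterior], so the distinguishing features are [continuant], [strident], [anterior].

[continuant], [strident], [anterior]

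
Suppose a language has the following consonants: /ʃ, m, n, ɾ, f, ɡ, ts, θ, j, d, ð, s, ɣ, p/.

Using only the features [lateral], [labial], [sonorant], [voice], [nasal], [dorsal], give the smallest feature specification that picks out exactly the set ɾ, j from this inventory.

The class [+sonorant], [-nasal] has exactly /ɾ, j/ as its extension in this inventory. No smaller conjunction from the listed features achieves this: [-nasal] alone would also admit /ʃ, f, ɡ, ts, …/; [+sonorant] alone would also admit /m, n/; and checking the remaining single features turns up none with this extension.

[+sonorant, -nasal]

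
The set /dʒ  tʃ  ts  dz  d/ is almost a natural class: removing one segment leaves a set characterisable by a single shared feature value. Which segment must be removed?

[delayed release] (equivalently [strident]) groups all but one: /dz, tʃ, ts, dʒ/ share [+delayed release] while /d/ (voiced alveolar stop) alone is [−delayed release]. Removing any other segment would not leave a single-feature class that excludes it.

d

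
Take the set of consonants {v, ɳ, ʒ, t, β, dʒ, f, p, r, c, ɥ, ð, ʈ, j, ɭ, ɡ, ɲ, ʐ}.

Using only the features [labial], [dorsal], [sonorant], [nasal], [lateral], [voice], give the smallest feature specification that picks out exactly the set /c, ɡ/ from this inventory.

The class [−sonorant], [+dorsal] has exactly /c, ɡ/ as its extension in this inventory. No smaller conjunction from the listed features achieves this: [+dorsal] alone would also admit /ɥ, j, ɲ/; [−sonorant] alone would also admit /v, ʒ, t, β, …/; and checking the remaining single features turns up none with this extension.

[−sonorant, +dorsal]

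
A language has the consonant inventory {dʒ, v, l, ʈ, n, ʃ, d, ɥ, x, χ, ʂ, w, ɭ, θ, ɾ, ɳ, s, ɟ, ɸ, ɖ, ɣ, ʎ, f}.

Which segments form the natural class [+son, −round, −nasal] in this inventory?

l, ɭ, ɾ, ʎ

Checking each segment against [+sonorant], [−round], [−nasal]: /l/ (alveolar lateral approximant), /ɭ/ (retroflex lateral approximant), /ɾ/ (alveolar tap), /ʎ/ (palatal lateral approximant) satisfy every feature; every other segment in the inventory fails at least one.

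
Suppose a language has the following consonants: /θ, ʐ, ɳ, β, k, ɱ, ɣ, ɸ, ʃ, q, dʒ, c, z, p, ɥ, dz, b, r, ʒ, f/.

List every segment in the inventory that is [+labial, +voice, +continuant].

Eliminate segments failing any feature: /θ, ʐ, ɳ, k, ɣ, ʃ, q, dʒ, c, z, dz, r, ʒ/ are [-labial]; /ɱ, b/ are [-continuant]; /ɸ, p, f/ are [-voice]. The remaining /β, ɥ/ satisfy [+labial], [+voice], [+continuant].

β, ɥ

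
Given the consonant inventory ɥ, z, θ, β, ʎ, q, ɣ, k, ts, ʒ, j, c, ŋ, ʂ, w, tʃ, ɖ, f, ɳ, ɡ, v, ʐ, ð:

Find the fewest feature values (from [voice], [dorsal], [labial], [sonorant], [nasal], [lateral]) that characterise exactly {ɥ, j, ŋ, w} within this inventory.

Every target segment is [+sonorant], [−lateral], [+dorsal]; each remaining inventory member fails at least one of these. Each conjunct is needed — [−lateral, +dorsal] alone would also admit /q, ɣ, k, c, …/; [+sonorant, +dorsal] alone would also admit /ʎ/; [+sonorant, −lateral] alone would also admit /ɳ/ — and no other combination of two listed features has exactly this extension, so three is the minimum.

[+sonorant, −lateral, +dorsal]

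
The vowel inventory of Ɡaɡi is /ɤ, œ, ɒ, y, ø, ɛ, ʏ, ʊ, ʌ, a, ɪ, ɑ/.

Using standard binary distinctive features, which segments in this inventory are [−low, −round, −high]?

ɤ, ɛ, ʌ

Eliminate segments failing any feature: /œ, y, ø, ʏ, ʊ/ are [+round]; /ɒ, a, ɑ/ are [+low]; /ɪ/ is [+high]. The remaining /ɤ, ɛ, ʌ/ satisfy [−low], [−round], [−high].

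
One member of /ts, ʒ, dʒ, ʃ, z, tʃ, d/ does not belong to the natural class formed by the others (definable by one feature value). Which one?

/z, dʒ, ʃ, ʒ, ts, tʃ/ are all [+strident], but /d/ (voiced alveolar stop) is [−strident]. No other single segment can be removed to leave a set sharing one feature value that the removed segment lacks, so /d/ is the odd one out.

d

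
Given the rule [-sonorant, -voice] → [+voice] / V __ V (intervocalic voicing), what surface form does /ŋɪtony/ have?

[ŋɪdony]

/t/ satisfies [-sonorant, -voice] and sits in V __ V. The [+voice] counterpart of the voiceless alveolar stop is /d/. Other segments in /ŋɪtony/ either fail the structural description or are not in the environment, so the surface form is [ŋɪdony].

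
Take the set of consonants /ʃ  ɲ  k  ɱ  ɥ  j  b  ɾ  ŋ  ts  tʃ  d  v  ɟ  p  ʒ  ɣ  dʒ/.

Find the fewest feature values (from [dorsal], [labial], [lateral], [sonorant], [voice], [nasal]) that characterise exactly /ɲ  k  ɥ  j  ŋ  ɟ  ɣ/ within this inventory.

[+dorsal]

Every target segment is [+dorsal] and no other inventory member is, so one feature is enough.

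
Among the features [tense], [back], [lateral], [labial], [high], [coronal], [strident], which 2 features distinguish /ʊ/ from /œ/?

[high], [back]

/ʊ/ (high back rounded lax vowel) and /œ/ (mid front rounded lax vowel) agree on [−tense], [−lateral], [+labial], [−coronal], [−strident]. They differ on [high] (/ʊ/ [+], /œ/ [−]), [back] (/ʊ/ [+], /œ/ [−]).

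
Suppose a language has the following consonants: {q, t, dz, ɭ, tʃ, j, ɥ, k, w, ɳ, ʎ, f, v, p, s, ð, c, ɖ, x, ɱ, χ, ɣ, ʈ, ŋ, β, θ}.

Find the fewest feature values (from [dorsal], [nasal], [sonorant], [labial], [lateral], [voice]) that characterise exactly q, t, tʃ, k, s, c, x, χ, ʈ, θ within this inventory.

[-voice, -labial]

/q, t, tʃ, k, s, c, x, χ, ʈ, θ/ are all [-voice], [-labial], and no other segment in the inventory matches both values. Dropping any one of them over-generates: [-labial] alone would also admit /dz, ɭ, j, ɳ, …/; [-voice] alone would also admit /f, p/. No other single listed feature picks out exactly this set either, so fewer than two features will not do.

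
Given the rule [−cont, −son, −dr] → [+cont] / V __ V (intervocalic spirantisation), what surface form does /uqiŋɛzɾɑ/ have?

The only segment in the rule's environment that also matches [−cont, −son, −dr] is /q/. Applying [+continuant] turns the voiceless uvular stop into /χ/ (voiceless uvular fricative), giving [uχiŋɛzɾɑ].

[uχiŋɛzɾɑ]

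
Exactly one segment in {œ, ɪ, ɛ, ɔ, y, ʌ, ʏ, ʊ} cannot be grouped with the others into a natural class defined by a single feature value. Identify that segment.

y

The remaining segments after removing /y/ share [-tense]; /y/ (high front rounded tense vowel) is [+tense]. For every other candidate removal, the leftover set fails to share any single feature value that the removed segment lacks.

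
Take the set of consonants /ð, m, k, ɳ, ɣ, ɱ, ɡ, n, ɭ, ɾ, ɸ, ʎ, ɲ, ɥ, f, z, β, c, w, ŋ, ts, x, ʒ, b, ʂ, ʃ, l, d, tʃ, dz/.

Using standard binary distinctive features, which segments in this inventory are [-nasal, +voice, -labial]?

Eliminate segments failing any feature: /m, ɳ, ɱ, n, ɲ, ŋ/ are [+nasal]; /k, ɸ, f, c, ts, x, ʂ, ʃ, tʃ/ are [-voice]; /ɥ, β, w, b/ are [+labial]. The remaining /ð, ɣ, ɡ, ɭ, ɾ, ʎ, z, ʒ, l, d, dz/ satisfy [-nasal], [+voice], [-labial].

ð, ɣ, ɡ, ɭ, ɾ, ʎ, z, ʒ, l, d, dz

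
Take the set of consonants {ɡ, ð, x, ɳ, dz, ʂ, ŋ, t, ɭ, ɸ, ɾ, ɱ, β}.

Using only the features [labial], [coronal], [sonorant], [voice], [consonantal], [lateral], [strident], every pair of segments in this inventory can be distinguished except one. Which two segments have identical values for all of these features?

ɳ, ɾ

On the given features, /ɳ/ and /ɾ/ have an identical profile: [−labial], [+coronal], [+sonorant], [+voice], [+consonantal], [−lateral], [−strident]. No other two segments in the inventory coincide on all 7 features. (They do differ in [nasal] and [anterior], which are not among the given features.)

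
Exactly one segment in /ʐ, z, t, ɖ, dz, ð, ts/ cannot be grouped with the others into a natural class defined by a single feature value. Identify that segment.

[distributed] groups all but one: /t, ʐ, z, dz, ts, ɖ/ share [−distributed] while /ð/ (voiced dental fricative) alone is [+distributed]. Removing any other segment would not leave a single-feature class that excludes it.

ð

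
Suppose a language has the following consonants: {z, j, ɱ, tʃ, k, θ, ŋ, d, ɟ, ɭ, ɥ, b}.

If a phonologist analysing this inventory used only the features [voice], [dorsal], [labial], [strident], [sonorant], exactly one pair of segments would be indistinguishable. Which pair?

On the given features, /ŋ/ and /j/ have an identical profile: [+voice], [+dorsal], [−labial], [−strident], [+sonorant]. No other two segments in the inventory coincide on all 5 features. (They do differ in [nasal], [continuant] and [back], which are not among the given features.)

ŋ, j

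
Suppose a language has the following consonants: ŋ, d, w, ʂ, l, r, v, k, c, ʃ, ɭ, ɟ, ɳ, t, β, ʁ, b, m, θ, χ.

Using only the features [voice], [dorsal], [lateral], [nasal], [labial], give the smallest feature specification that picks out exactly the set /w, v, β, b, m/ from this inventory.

Every target segment is [+labial] and no other inventory member is, so one feature is enough.

[+labial]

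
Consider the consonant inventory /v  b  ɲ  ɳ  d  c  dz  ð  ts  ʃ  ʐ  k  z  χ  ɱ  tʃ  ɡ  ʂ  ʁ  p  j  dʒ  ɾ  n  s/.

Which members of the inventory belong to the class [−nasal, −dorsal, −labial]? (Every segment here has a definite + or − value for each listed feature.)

d, dz, ð, ts, ʃ, ʐ, z, tʃ, ʂ, dʒ, ɾ, s

Eliminate segments failing any feature: /v, b, p/ are [+labial]; /ɲ, ɳ, ɱ, n/ are [+nasal]; /c, k, χ, ɡ, ʁ, j/ are [+dorsal]. The remaining /d, dz, ð, ts, ʃ, ʐ, z, tʃ, ʂ, dʒ, ɾ, s/ satisfy [−nasal], [−dorsal], [−labial].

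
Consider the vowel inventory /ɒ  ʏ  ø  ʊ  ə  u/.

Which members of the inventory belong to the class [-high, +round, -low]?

Checking each segment against [-high], [+round], [-low]: /ø/ (mid front rounded tense vowel) satisfies every feature; every other segment in the inventory fails at least one.

ø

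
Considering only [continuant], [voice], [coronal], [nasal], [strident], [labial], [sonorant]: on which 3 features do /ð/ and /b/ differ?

[continuant], [labial], [coronal]

The two segments share [+voice], [−nasal], [−strident], [−sonorant]. The only features from the list on which they differ: /ð/ is [+continuant] while /b/ is [−continuant]; /ð/ is [−labial] while /b/ is [+labial]; /ð/ is [+coronal] while /b/ is [−coronal].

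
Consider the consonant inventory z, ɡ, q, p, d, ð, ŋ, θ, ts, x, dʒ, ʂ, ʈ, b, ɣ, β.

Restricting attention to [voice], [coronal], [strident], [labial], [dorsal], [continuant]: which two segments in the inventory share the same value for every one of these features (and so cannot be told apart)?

Both /ŋ/ and /ɡ/ are [+voice], [−coronal], [−strident], [−labial], [+dorsal], [−continuant]. Since the list omits [sonorant] and [nasal] — which do distinguish the velar nasal from the voiced velar stop — this pair collapses; all other pairs remain distinct.

ŋ, ɡ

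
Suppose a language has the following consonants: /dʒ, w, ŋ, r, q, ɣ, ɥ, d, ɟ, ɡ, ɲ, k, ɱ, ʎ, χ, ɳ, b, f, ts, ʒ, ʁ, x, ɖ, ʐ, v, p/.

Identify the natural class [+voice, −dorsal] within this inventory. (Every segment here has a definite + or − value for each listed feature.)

dʒ, r, d, ɱ, ɳ, b, ʒ, ɖ, ʐ, v

Eliminate segments failing any feature: /w, ŋ, ɣ, ɥ, ɟ, ɡ, ɲ, ʎ, ʁ/ are [+dorsal]; /q, k, χ, f, ts, x, p/ are [−voice]. The remaining /dʒ, r, d, ɱ, ɳ, b, ʒ, ɖ, ʐ, v/ satisfy [+voice], [−dorsal].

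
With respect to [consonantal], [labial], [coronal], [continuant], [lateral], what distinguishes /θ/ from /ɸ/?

[labial], [coronal]

The two segments share [+consonantal], [+continuant], [-lateral]. The only features from the list on which they differ: /θ/ is [-labial] while /ɸ/ is [+labial]; /θ/ is [+coronal] while /ɸ/ is [-coronal].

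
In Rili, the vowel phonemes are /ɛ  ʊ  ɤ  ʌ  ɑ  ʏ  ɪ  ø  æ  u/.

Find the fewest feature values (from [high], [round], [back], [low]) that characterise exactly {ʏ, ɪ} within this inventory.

/ʏ, ɪ/ are all [+high], [−back], and no other segment in the inventory matches both values. Dropping any one of them over-generates: [−back] alone would also admit /ɛ, ø, æ/; [+high] alone would also admit /ʊ, u/. No other single listed feature picks out exactly this set either, so fewer than two features will not do.

[+high, −back]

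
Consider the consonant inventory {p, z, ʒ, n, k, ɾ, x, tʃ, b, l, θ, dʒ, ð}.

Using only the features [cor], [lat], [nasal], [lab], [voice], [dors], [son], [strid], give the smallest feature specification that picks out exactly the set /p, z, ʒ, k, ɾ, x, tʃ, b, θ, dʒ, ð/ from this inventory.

The class [-nasal], [-lateral] has exactly /p, z, ʒ, k, ɾ, x, tʃ, b, θ, dʒ, ð/ as its extension in this inventory. No smaller conjunction from the listed features achieves this: [-lateral] alone would also admit /n/; [-nasal] alone would also admit /l/; and checking the remaining single features turns up none with this extension.

[-nasal, -lat]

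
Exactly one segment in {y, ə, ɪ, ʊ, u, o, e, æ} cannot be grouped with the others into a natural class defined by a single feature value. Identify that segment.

/o, e, ʊ, ɪ, y, ə, u/ are all [−low], but /æ/ (low front unrounded vowel) is [+low]. No other single segment can be removed to leave a set sharing one feature value that the removed segment lacks, so /æ/ is the odd one out.

æ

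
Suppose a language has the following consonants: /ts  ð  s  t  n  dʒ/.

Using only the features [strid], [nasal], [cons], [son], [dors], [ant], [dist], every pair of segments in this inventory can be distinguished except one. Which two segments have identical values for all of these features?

Both /s/ and /ts/ are [+strident], [−nasal], [+consonantal], [−sonorant], [−dorsal], [+anterior], [−distributed]. Since the list omits [continuant] — which does distinguish the voiceless alveolar fricative from the voiceless alveolar affricate — this pair collapses; all other pairs remain distinct.

s, ts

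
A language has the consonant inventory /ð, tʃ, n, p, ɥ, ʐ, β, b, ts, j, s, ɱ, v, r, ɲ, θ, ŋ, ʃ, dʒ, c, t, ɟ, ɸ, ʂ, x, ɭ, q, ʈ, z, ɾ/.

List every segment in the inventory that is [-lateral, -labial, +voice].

ð, n, ʐ, j, r, ɲ, ŋ, dʒ, ɟ, z, ɾ

Among the inventory, the [-lateral] segments are /ð, tʃ, n, p, ɥ, ʐ, β, b, ts, j, s, ɱ, v, r, ɲ, θ, ŋ, ʃ, dʒ, c, t, ɟ, ɸ, ʂ, x, q, ʈ, z, ɾ/.
Of those, [-labial] gives /ð, tʃ, n, ʐ, ts, j, s, r, ɲ, θ, ŋ, ʃ, dʒ, c, t, ɟ, ʂ, x, q, ʈ, z, ɾ/.
Of those, [+voice] leaves /ð, n, ʐ, j, r, ɲ, ŋ, dʒ, ɟ, z, ɾ/.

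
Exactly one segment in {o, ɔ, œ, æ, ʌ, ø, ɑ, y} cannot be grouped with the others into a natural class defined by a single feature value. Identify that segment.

/o, œ, ʌ, ø, æ, ɑ, ɔ/ are all [−high], but /y/ (high front rounded tense vowel) is [+high]. No other single segment can be removed to leave a set sharing one feature value that the removed segment lacks, so /y/ is the odd one out.

y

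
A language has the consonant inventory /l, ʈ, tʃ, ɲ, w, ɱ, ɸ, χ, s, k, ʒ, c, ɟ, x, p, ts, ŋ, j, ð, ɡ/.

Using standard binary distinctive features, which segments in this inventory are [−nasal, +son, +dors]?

w, j

First, the [−nasal] segments are /l, ʈ, tʃ, w, ɸ, χ, s, k, ʒ, c, ɟ, x, p, ts, j, ð, ɡ/.
Within that set, [+sonorant] gives /l, w, j/.
Then [+dorsal] leaves /w, j/.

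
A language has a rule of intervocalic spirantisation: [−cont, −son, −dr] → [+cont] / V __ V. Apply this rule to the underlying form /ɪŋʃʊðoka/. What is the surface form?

[ɪŋʃʊðoxa]

Only /k/ occurs between two vowels (/o/ __ /a/) and matches the structural description. It is a voiceless velar stop, so [−cont, −son, −dr] holds; changing it to [+continuant] with all other features held fixed yields /x/ (voiceless velar fricative). No other segment meets both the structural description and the environment, so the output is [ɪŋʃʊðoxa].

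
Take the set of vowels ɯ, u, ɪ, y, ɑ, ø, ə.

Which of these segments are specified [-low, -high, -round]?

ə

Checking each segment against [-low], [-high], [-round]: /ə/ (mid central vowel (schwa)) satisfies every feature; every other segment in the inventory fails at least one.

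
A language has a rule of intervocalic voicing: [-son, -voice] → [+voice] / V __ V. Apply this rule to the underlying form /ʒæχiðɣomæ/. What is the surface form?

/χ/ satisfies [-son, -voice] and sits in V __ V. The [+voice] counterpart of the voiceless uvular fricative is /ʁ/. Other segments in /ʒæχiðɣomæ/ either fail the structural description or are not in the environment, so the surface form is [ʒæʁiðɣomæ].

[ʒæʁiðɣomæ]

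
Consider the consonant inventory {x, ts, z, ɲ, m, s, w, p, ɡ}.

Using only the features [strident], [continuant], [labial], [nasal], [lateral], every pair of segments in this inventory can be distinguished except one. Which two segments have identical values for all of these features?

/z/ (voiced alveolar fricative) and /s/ (voiceless alveolar fricative) are both [+strident], [+continuant], [−labial], [−nasal], [−lateral], so none of the listed features separates them. (They do differ in [voice], which is not among the given features.) Every other pair in the inventory differs on at least one listed feature.

z, s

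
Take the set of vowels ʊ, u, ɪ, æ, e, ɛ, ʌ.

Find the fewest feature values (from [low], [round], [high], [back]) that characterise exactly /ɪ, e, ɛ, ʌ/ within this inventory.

Every target segment is [−low], [−round]; each remaining inventory member fails at least one of these. Each conjunct is needed — [−round] alone would also admit /æ/; [−low] alone would also admit /ʊ, u/ — and no other single listed feature has exactly this extension, so two is the minimum.

[−low, −round]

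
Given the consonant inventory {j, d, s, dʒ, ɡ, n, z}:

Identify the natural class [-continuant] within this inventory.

d, dʒ, ɡ, n

The [-continuant] segments here are /d, dʒ, ɡ, n/; the remaining /j, s, z/ are [+continuant].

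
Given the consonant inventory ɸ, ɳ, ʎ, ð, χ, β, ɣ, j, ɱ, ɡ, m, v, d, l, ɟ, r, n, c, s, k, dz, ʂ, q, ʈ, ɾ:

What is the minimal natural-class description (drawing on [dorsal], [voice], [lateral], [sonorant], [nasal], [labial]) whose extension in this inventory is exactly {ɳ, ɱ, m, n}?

/ɳ, ɱ, m, n/ are exactly the [+nasal] segments in the inventory, so a single feature suffices.

[+nasal]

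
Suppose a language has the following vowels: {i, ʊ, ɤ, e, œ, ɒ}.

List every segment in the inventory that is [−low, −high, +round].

First, the [−low] segments are /i, ʊ, ɤ, e, œ/.
Then [−high] gives /ɤ, e, œ/.
Among these, [+round] leaves /œ/.

œ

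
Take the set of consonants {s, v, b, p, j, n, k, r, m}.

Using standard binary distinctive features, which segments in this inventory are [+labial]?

v, b, p, m

The feature [labial] marks segments articulated with one or both lips. In this inventory /v, b, p, m/ have that property, so they are [+labial]; /s, j, n, k, r/ are [−labial].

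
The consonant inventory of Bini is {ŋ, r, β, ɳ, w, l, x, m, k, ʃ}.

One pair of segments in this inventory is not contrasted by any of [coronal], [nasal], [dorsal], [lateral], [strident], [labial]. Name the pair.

k, x

/k/ (voiceless velar stop) and /x/ (voiceless velar fricative) are both [−coronal], [−nasal], [+dorsal], [−lateral], [−strident], [−labial], so none of the listed features separates them. (They do differ in [continuant], which is not among the given features.) Every other pair in the inventory differs on at least one listed feature.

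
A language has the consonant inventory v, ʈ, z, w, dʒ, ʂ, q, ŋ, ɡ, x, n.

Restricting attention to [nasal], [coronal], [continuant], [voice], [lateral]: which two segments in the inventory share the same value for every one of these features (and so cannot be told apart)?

w, v

/w/ (labial-velar glide) and /v/ (voiced labiodental fricative) are both [-nasal], [-coronal], [+continuant], [+voice], [-lateral], so none of the listed features separates them. (They do differ in [sonorant], [round] and [dorsal], which are not among the given features.) Every other pair in the inventory differs on at least one listed feature.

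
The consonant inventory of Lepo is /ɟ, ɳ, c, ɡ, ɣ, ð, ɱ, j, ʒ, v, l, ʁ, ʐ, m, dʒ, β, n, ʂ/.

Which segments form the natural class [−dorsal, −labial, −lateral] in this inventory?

ɳ, ð, ʒ, ʐ, dʒ, n, ʂ

Eliminate segments failing any feature: /ɟ, c, ɡ, ɣ, j, ʁ/ are [+dorsal]; /ɱ, v, m, β/ are [+labial]; /l/ is [+lateral]. The remaining /ɳ, ð, ʒ, ʐ, dʒ, n, ʂ/ satisfy [−dorsal], [−labial], [−lateral].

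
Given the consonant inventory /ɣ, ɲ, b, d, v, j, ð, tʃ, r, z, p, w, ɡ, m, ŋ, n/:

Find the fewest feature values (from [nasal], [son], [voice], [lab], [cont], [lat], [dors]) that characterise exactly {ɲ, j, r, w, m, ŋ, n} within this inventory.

Every target segment is [+sonorant] and no other inventory member is, so one feature is enough.

[+son]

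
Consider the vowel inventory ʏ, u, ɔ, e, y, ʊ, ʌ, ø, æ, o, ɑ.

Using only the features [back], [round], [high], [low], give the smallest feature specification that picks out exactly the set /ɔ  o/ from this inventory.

[-high, +back, +round]

/ɔ, o/ are all [-high], [+back], [+round], and no other segment in the inventory matches all three values. Dropping any one of them over-generates: [+back, +round] alone would also admit /u, ʊ/; [-high, +round] alone would also admit /ø/; [-high, +back] alone would also admit /ʌ, ɑ/. No other combination of two listed features picks out exactly this set either, so fewer than three features will not do.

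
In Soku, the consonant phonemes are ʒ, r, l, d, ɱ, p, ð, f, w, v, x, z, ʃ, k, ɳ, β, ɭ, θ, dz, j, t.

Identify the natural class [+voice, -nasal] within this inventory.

ʒ, r, l, d, ð, w, v, z, β, ɭ, dz, j

Eliminate segments failing any feature: /ɱ, ɳ/ are [+nasal]; /p, f, x, ʃ, k, θ, t/ are [-voice]. The remaining /ʒ, r, l, d, ð, w, v, z, β, ɭ, dz, j/ satisfy [+voice], [-nasal].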